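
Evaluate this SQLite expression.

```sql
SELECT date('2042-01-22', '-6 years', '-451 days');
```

2034-10-28

Adding -6 years to 2042-01-22 gives 2036-01-22.
Applying '-451 days' to 2036-01-22: counting 451 days back gives 2034-10-28.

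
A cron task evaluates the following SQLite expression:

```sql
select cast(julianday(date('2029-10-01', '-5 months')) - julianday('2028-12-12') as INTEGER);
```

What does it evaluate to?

140

Adding -5 months to 2029-10-01 gives 2029-05-01.
19 days remain in December 2028 after the 12th (31 − 12).
January 2029: 31 days.
February 2029: 28 days.
March 2029: 31 days.
April 2029: 30 days.
Then 1 day into May 2029.
Total: 19 + 31 + 28 + 31 + 30 + 1 = 140.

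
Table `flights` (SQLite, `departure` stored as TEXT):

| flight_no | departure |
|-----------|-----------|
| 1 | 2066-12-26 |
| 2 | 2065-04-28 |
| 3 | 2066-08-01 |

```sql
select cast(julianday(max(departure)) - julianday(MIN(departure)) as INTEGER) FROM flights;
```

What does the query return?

MIN = 2065-04-28, MAX = 2066-12-26.
2 days remain in April 2065 after the 28th (30 − 28).
Full months from May 2065 through November 2066 contribute their day counts.
Then 26 days into December 2066.
Total: 2 + 31 + 30 + 31 + 31 + 30 + 31 + 30 + 31 + 31 + 28 + 31 + 30 + 31 + 30 + 31 + 31 + 30 + 31 + 30 + 26 = 607.

607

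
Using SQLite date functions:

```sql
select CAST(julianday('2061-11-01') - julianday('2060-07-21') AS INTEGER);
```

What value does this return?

468

10 days remain in July 2060 after the 21st (31 − 21).
Full months from August 2060 through October 2061 contribute their day counts.
Then 1 day into November 2061.
Total: 10 + 31 + 30 + 31 + 30 + 31 + 31 + 28 + 31 + 30 + 31 + 30 + 31 + 31 + 30 + 31 + 1 = 468.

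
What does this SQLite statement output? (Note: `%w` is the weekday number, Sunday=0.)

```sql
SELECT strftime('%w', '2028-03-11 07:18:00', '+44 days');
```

First apply '+44 days': 2028-03-11 07:18:00 → 2028-04-24 07:18:00.
2028-04-24 is a Monday; with Sunday=0 that is 1.

1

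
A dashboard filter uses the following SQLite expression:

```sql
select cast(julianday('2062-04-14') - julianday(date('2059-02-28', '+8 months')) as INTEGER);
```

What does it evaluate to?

Adding +8 months to 2059-02-28 gives 2059-10-28.
3 days remain in October 2059 after the 28th (31 − 28).
Full months from November 2059 through March 2062 contribute their day counts.
Then 14 days into April 2062.
Total: 3 + 30 + 31 + 31 + 29 + 31 + 30 + 31 + 30 + 31 + 31 + 30 + 31 + 30 + 31 + 31 + 28 + 31 + 30 + 31 + 30 + 31 + 31 + 30 + 31 + 30 + 31 + 31 + 28 + 31 + 14 = 899.

899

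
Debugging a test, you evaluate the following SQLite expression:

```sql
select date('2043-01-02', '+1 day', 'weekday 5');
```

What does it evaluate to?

2043-01-09

Advancing 1 more day within January lands on 2043-01-03.
`weekday 5` advances to the next Friday; 2043-01-03 is a Saturday, so it moves forward to 2043-01-09.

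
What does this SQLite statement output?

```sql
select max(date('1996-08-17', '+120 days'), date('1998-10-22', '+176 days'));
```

1999-04-16

date('1996-08-17', '+120 days') → 1996-12-15.
date('1998-10-22', '+176 days') → 1999-04-16.
Later of the two is 1999-04-16.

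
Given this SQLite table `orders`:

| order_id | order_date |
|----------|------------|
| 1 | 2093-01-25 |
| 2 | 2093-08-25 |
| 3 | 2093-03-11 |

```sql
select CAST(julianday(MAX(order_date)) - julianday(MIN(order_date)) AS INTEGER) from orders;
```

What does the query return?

MIN = 2093-01-25, MAX = 2093-08-25.
6 days remain in January 2093 after the 25th (31 − 25).
Full months from February 2093 through July 2093 contribute their day counts.
Then 25 days into August 2093.
Total: 6 + 28 + 31 + 30 + 31 + 30 + 31 + 25 = 212.

212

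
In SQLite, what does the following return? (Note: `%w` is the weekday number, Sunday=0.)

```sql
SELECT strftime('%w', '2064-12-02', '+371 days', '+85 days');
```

First apply '+371 days', '+85 days': 2064-12-02 → 2066-03-03.
2066-03-03 is a Wednesday; with Sunday=0 that is 3.

3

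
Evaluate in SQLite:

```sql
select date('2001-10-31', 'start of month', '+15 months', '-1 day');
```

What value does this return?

`start of month` rewinds 2001-10-31 to 2001-10-01.
Adding +15 months to 2001-10-01 gives 2003-01-01.
Going back 1 day from 2003-01-01 reaches 2002-12-31 (last day of December, 31 days).

2002-12-31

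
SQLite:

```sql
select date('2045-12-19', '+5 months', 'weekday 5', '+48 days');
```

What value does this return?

Adding +5 months to 2045-12-19 gives 2046-05-19.
`weekday 5` advances to the next Friday; 2046-05-19 is a Saturday, so it moves forward to 2046-05-25.
Applying '+48 days' to 2046-05-25: counting 48 days forward gives 2046-07-12.

2046-07-12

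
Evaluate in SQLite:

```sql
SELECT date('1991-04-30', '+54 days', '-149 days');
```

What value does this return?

1991-01-25

Applying '+54 days' to 1991-04-30: counting 54 days forward gives 1991-06-23.
Applying '-149 days' to 1991-06-23: counting 149 days back gives 1991-01-25.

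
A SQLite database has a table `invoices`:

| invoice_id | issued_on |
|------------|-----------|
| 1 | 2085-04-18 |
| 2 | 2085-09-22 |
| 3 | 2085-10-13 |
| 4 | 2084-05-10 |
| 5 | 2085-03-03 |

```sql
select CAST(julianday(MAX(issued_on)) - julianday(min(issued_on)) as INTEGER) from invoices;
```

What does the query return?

521

MIN = 2084-05-10, MAX = 2085-10-13.
21 days remain in May 2084 after the 10th (31 − 10).
Full months from June 2084 through September 2085 contribute their day counts.
Then 13 days into October 2085.
Total: 21 + 30 + 31 + 31 + 30 + 31 + 30 + 31 + 31 + 28 + 31 + 30 + 31 + 30 + 31 + 31 + 30 + 13 = 521.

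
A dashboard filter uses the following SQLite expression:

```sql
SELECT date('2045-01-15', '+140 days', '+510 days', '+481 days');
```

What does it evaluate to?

2048-02-20

Applying '+140 days' to 2045-01-15: counting 140 days forward gives 2045-06-04.
Applying '+510 days' to 2045-06-04: counting 510 days forward gives 2046-10-27.
Applying '+481 days' to 2046-10-27: counting 481 days forward gives 2048-02-20.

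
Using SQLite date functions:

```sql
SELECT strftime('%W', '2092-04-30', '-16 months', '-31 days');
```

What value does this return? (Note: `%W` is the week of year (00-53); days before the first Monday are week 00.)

First apply '-16 months', '-31 days': 2092-04-30 → 2090-11-29.
2090-11-29 is a Wednesday. SQLite's %W counts Mondays since the year started; the result is 48.

48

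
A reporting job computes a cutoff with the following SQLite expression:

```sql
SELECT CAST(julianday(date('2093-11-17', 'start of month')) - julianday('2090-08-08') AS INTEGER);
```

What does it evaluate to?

1181

`start of month` rewinds 2093-11-17 to 2093-11-01.
23 days remain in August 2090 after the 8th (31 − 8).
Full months from September 2090 through October 2093 contribute their day counts.
Then 1 day into November 2093.
Total: 23 + 30 + 31 + 30 + 31 + 31 + 28 + 31 + 30 + 31 + 30 + 31 + 31 + 30 + 31 + 30 + 31 + 31 + 29 + 31 + 30 + 31 + 30 + 31 + 31 + 30 + 31 + 30 + 31 + 31 + 28 + 31 + 30 + 31 + 30 + 31 + 31 + 30 + 31 + 1 = 1181.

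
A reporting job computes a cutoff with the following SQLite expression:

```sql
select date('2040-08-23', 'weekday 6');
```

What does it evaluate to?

2040-08-25

`weekday 6` advances to the next Saturday; 2040-08-23 is a Thursday, so it moves forward to 2040-08-25.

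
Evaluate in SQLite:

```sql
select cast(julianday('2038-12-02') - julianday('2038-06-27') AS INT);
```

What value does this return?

3 days remain in June 2038 after the 27th (30 − 27).
July 2038: 31 days.
August 2038: 31 days.
September 2038: 30 days.
October 2038: 31 days.
November 2038: 30 days.
Then 2 days into December 2038.
Total: 3 + 31 + 31 + 30 + 31 + 30 + 2 = 158.

158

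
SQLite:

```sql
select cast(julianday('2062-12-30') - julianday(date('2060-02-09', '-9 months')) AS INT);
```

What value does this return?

1331

Adding -9 months to 2060-02-09 gives 2059-05-09.
22 days remain in May 2059 after the 9th (31 − 9).
Full months from June 2059 through November 2062 contribute their day counts.
Then 30 days into December 2062.
Total: 22 + 30 + 31 + 31 + 30 + 31 + 30 + 31 + 31 + 29 + 31 + 30 + 31 + 30 + 31 + 31 + 30 + 31 + 30 + 31 + 31 + 28 + 31 + 30 + 31 + 30 + 31 + 31 + 30 + 31 + 30 + 31 + 31 + 28 + 31 + 30 + 31 + 30 + 31 + 31 + 30 + 31 + 30 + 30 = 1331.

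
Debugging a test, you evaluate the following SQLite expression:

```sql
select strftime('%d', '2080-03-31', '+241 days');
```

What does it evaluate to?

27

First apply '+241 days': 2080-03-31 → 2080-11-27.
`%d` extracts the 2-digit day of month: 27.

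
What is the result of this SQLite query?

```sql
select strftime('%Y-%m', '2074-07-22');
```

2074-07

`%Y-%m` extracts the year-month: 2074-07.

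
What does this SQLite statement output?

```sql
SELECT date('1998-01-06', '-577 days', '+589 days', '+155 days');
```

Applying '-577 days' to 1998-01-06: counting 577 days back gives 1996-06-08.
Applying '+589 days' to 1996-06-08: counting 589 days forward gives 1998-01-18.
Applying '+155 days' to 1998-01-18: counting 155 days forward gives 1998-06-22.

1998-06-22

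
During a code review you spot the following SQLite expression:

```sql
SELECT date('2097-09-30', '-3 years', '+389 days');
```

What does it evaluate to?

Adding -3 years to 2097-09-30 gives 2094-09-30.
Applying '+389 days' to 2094-09-30: counting 389 days forward gives 2095-10-24.

2095-10-24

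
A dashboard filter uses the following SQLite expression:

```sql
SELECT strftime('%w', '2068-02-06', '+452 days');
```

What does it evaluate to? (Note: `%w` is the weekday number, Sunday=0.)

5

First apply '+452 days': 2068-02-06 → 2069-05-03.
2069-05-03 is a Friday; with Sunday=0 that is 5.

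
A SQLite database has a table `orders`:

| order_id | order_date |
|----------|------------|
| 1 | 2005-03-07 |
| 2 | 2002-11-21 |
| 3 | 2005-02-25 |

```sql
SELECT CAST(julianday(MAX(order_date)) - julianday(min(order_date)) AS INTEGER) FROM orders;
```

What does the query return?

837

MIN = 2002-11-21, MAX = 2005-03-07.
9 days remain in November 2002 after the 21st (30 − 21).
Full months from December 2002 through February 2005 contribute their day counts.
Then 7 days into March 2005.
Total: 9 + 31 + 31 + 28 + 31 + 30 + 31 + 30 + 31 + 31 + 30 + 31 + 30 + 31 + 31 + 29 + 31 + 30 + 31 + 30 + 31 + 31 + 30 + 31 + 30 + 31 + 31 + 28 + 7 = 837.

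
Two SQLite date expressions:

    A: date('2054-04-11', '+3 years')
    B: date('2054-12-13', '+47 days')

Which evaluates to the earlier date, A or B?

B

A = 2057-04-11.
B = 2055-01-29.
B is earlier.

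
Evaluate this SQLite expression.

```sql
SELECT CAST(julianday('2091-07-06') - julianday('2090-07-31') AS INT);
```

340

0 days remain in July 2090 after the 31st (31 − 31).
Full months from August 2090 through June 2091 contribute their day counts.
Then 6 days into July 2091.
Total: 0 + 31 + 30 + 31 + 30 + 31 + 31 + 28 + 31 + 30 + 31 + 30 + 6 = 340.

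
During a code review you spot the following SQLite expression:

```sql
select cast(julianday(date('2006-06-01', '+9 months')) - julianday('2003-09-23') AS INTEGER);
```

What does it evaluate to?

1255

Adding +9 months to 2006-06-01 gives 2007-03-01.
7 days remain in September 2003 after the 23rd (30 − 23).
Full months from October 2003 through February 2007 contribute their day counts.
Then 1 day into March 2007.
Total: 7 + 31 + 30 + 31 + 31 + 29 + 31 + 30 + 31 + 30 + 31 + 31 + 30 + 31 + 30 + 31 + 31 + 28 + 31 + 30 + 31 + 30 + 31 + 31 + 30 + 31 + 30 + 31 + 31 + 28 + 31 + 30 + 31 + 30 + 31 + 31 + 30 + 31 + 30 + 31 + 31 + 28 + 1 = 1255.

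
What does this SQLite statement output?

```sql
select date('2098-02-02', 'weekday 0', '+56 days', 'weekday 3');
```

2098-04-02

`weekday 0` advances to the next Sunday; 2098-02-02 is already a Sunday, so it stays at 2098-02-02.
Applying '+56 days' to 2098-02-02: counting 56 days forward gives 2098-03-30.
`weekday 3` advances to the next Wednesday; 2098-03-30 is a Sunday, so it moves forward to 2098-04-02.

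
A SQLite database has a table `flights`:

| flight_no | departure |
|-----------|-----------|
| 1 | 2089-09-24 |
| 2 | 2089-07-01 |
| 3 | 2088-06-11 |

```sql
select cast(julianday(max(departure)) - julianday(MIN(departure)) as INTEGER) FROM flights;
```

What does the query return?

470

MIN = 2088-06-11, MAX = 2089-09-24.
19 days remain in June 2088 after the 11th (30 − 11).
Full months from July 2088 through August 2089 contribute their day counts.
Then 24 days into September 2089.
Total: 19 + 31 + 31 + 30 + 31 + 30 + 31 + 31 + 28 + 31 + 30 + 31 + 30 + 31 + 31 + 24 = 470.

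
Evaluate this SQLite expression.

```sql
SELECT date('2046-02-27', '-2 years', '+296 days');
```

Adding -2 years to 2046-02-27 gives 2044-02-27.
Applying '+296 days' to 2044-02-27: counting 296 days forward gives 2044-12-19.

2044-12-19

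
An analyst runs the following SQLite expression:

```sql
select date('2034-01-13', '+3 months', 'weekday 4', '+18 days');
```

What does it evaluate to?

2034-05-01

Adding +3 months to 2034-01-13 gives 2034-04-13.
`weekday 4` advances to the next Thursday; 2034-04-13 is already a Thursday, so it stays at 2034-04-13.
April 2034 has 30 days; 17 remain after the 13th, so 18 days reach 2034-05-01.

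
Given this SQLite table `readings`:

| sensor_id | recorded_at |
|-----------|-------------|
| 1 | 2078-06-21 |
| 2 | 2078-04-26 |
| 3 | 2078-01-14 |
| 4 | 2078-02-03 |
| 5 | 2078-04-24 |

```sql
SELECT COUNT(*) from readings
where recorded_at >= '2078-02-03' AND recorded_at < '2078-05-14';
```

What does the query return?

Rows in [2078-02-03, 2078-05-14): 2078-04-26, 2078-02-03, 2078-04-24 → 3 rows.

3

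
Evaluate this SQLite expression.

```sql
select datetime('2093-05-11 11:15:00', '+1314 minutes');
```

2093-05-12 09:09:00

1314 minutes = 21h 54m; +1314 minutes from 2093-05-11 11:15:00 is 2093-05-12 09:09:00 (crosses midnight).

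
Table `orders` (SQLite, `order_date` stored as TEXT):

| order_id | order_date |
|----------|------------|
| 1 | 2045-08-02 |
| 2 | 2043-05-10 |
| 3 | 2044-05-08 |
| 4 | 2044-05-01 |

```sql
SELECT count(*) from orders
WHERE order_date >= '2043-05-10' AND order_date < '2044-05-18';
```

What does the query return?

Rows in [2043-05-10, 2044-05-18): 2043-05-10, 2044-05-08, 2044-05-01 → 3 rows.

3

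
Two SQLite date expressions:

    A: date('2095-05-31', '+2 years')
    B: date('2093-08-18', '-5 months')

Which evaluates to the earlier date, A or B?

A = 2097-05-31.
B = 2093-03-18.
B is earlier.

B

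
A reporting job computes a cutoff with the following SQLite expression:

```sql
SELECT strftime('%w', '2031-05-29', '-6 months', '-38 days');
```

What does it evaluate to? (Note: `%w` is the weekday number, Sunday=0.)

First apply '-6 months', '-38 days': 2031-05-29 → 2030-10-22.
2030-10-22 is a Tuesday; with Sunday=0 that is 2.

2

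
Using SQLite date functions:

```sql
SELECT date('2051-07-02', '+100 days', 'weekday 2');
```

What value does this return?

Applying '+100 days' to 2051-07-02: counting 100 days forward gives 2051-10-10.
`weekday 2` advances to the next Tuesday; 2051-10-10 is already a Tuesday, so it stays at 2051-10-10.

2051-10-10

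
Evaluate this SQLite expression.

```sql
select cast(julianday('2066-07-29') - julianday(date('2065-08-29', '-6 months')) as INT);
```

515

Adding -6 months to 2065-08-29 targets 2065-02-29. February 2065 has only 28 days, so SQLite normalizes the 1-day overflow forward to 2065-03-01.
30 days remain in March 2065 after the 1st (31 − 1).
Full months from April 2065 through June 2066 contribute their day counts.
Then 29 days into July 2066.
Total: 30 + 30 + 31 + 30 + 31 + 31 + 30 + 31 + 30 + 31 + 31 + 28 + 31 + 30 + 31 + 30 + 29 = 515.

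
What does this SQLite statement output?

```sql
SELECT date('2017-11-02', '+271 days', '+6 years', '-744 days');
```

2022-07-18

Applying '+271 days' to 2017-11-02: counting 271 days forward gives 2018-07-31.
Adding +6 years to 2018-07-31 gives 2024-07-31.
Applying '-744 days' to 2024-07-31: counting 744 days back gives 2022-07-18.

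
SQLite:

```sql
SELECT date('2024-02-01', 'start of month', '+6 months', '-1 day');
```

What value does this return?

`start of month` rewinds 2024-02-01 to 2024-02-01.
Adding +6 months to 2024-02-01 gives 2024-08-01.
Going back 1 day from 2024-08-01 reaches 2024-07-31 (last day of July, 31 days).

2024-07-31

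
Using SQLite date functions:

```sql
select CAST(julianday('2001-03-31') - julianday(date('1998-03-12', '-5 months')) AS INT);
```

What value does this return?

1266

Adding -5 months to 1998-03-12 gives 1997-10-12.
19 days remain in October 1997 after the 12th (31 − 12).
Full months from November 1997 through February 2001 contribute their day counts.
Then 31 days into March 2001.
Total: 19 + 30 + 31 + 31 + 28 + 31 + 30 + 31 + 30 + 31 + 31 + 30 + 31 + 30 + 31 + 31 + 28 + 31 + 30 + 31 + 30 + 31 + 31 + 30 + 31 + 30 + 31 + 31 + 29 + 31 + 30 + 31 + 30 + 31 + 31 + 30 + 31 + 30 + 31 + 31 + 28 + 31 = 1266.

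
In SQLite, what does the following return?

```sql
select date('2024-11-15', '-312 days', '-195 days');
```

2023-06-27

Applying '-312 days' to 2024-11-15: counting 312 days back gives 2024-01-08.
Applying '-195 days' to 2024-01-08: counting 195 days back gives 2023-06-27.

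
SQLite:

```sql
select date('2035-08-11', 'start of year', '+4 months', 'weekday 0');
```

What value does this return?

`start of year` rewinds 2035-08-11 to 2035-01-01.
Adding +4 months to 2035-01-01 gives 2035-05-01.
`weekday 0` advances to the next Sunday; 2035-05-01 is a Tuesday, so it moves forward to 2035-05-06.

2035-05-06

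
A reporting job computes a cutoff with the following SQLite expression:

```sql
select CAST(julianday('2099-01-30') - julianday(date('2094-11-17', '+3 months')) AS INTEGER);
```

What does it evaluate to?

Adding +3 months to 2094-11-17 gives 2095-02-17.
11 days remain in February 2095 after the 17th (28 − 17).
Full months from March 2095 through December 2098 contribute their day counts.
Then 30 days into January 2099.
Total: 11 + 31 + 30 + 31 + 30 + 31 + 31 + 30 + 31 + 30 + 31 + 31 + 29 + 31 + 30 + 31 + 30 + 31 + 31 + 30 + 31 + 30 + 31 + 31 + 28 + 31 + 30 + 31 + 30 + 31 + 31 + 30 + 31 + 30 + 31 + 31 + 28 + 31 + 30 + 31 + 30 + 31 + 31 + 30 + 31 + 30 + 31 + 30 = 1443.

1443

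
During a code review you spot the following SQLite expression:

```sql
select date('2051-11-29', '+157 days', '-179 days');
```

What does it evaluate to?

Applying '+157 days' to 2051-11-29: counting 157 days forward gives 2052-05-04.
Applying '-179 days' to 2052-05-04: counting 179 days back gives 2051-11-07.

2051-11-07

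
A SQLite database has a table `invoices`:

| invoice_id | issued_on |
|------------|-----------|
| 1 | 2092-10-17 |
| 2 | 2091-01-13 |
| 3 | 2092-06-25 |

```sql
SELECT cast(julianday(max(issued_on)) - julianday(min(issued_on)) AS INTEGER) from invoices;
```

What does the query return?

643

MIN = 2091-01-13, MAX = 2092-10-17.
18 days remain in January 2091 after the 13th (31 − 13).
Full months from February 2091 through September 2092 contribute their day counts.
Then 17 days into October 2092.
Total: 18 + 28 + 31 + 30 + 31 + 30 + 31 + 31 + 30 + 31 + 30 + 31 + 31 + 29 + 31 + 30 + 31 + 30 + 31 + 31 + 30 + 17 = 643.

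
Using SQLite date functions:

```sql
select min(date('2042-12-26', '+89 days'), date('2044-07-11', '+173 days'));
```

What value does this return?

2043-03-25

date('2042-12-26', '+89 days') → 2043-03-25.
date('2044-07-11', '+173 days') → 2044-12-31.
Earlier of the two is 2043-03-25.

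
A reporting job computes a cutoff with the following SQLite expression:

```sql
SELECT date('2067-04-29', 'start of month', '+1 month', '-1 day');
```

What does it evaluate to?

2067-04-30

`start of month` rewinds 2067-04-29 to 2067-04-01.
Adding +1 month to 2067-04-01 gives 2067-05-01.
Going back 1 day from 2067-05-01 reaches 2067-04-30 (last day of April, 30 days).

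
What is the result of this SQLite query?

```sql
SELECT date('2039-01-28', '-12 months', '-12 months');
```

2037-01-28

Adding -12 months to 2039-01-28 gives 2038-01-28.
Adding -12 months to 2038-01-28 gives 2037-01-28.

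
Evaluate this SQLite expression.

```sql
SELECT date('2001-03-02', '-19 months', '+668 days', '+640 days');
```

Adding -19 months to 2001-03-02 gives 1999-08-02.
Applying '+668 days' to 1999-08-02: counting 668 days forward gives 2001-05-31.
Applying '+640 days' to 2001-05-31: counting 640 days forward gives 2003-03-02.

2003-03-02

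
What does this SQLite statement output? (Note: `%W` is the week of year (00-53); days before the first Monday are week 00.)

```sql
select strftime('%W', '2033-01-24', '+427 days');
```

First apply '+427 days': 2033-01-24 → 2034-03-27.
2034-03-27 is a Monday. SQLite's %W counts Mondays since the year started; the result is 13.

13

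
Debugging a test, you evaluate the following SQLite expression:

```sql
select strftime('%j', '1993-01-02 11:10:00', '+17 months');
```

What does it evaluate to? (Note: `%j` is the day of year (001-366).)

153

First apply '+17 months': 1993-01-02 11:10:00 → 1994-06-02 11:10:00.
Day-of-year for 1994-06-02: days since 1994-01-01 inclusive = 153, zero-padded to 153.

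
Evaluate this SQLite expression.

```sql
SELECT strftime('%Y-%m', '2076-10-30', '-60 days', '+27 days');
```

2076-09

First apply '-60 days', '+27 days': 2076-10-30 → 2076-09-27.
`%Y-%m` extracts the year-month: 2076-09.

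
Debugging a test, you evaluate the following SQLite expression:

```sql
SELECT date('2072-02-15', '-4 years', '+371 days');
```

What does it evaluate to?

Adding -4 years to 2072-02-15 gives 2068-02-15.
Applying '+371 days' to 2068-02-15: counting 371 days forward gives 2069-02-20.

2069-02-20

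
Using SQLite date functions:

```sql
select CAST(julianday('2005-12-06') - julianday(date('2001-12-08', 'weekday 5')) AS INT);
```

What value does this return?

`weekday 5` advances to the next Friday; 2001-12-08 is a Saturday, so it moves forward to 2001-12-14.
17 days remain in December 2001 after the 14th (31 − 14).
Full months from January 2002 through November 2005 contribute their day counts.
Then 6 days into December 2005.
Total: 17 + 31 + 28 + 31 + 30 + 31 + 30 + 31 + 31 + 30 + 31 + 30 + 31 + 31 + 28 + 31 + 30 + 31 + 30 + 31 + 31 + 30 + 31 + 30 + 31 + 31 + 29 + 31 + 30 + 31 + 30 + 31 + 31 + 30 + 31 + 30 + 31 + 31 + 28 + 31 + 30 + 31 + 30 + 31 + 31 + 30 + 31 + 30 + 6 = 1453.

1453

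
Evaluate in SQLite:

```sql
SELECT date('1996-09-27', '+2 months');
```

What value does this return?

Adding +2 months to 1996-09-27 gives 1996-11-27.

1996-11-27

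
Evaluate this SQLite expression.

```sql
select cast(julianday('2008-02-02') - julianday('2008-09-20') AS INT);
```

27 days remain in February 2008 after the 2nd (29 − 2).
Full months from March 2008 through August 2008 contribute their day counts.
Then 20 days into September 2008.
Total: 27 + 31 + 30 + 31 + 30 + 31 + 31 + 20 = 231.
The subtraction is earlier − later, so the result is −231 → -231.

-231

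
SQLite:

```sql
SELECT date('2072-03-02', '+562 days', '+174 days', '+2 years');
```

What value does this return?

Applying '+562 days' to 2072-03-02: counting 562 days forward gives 2073-09-15.
Applying '+174 days' to 2073-09-15: counting 174 days forward gives 2074-03-08.
Adding +2 years to 2074-03-08 gives 2076-03-08.

2076-03-08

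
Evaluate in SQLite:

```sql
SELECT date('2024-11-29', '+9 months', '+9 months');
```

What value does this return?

2026-05-29

Adding +9 months to 2024-11-29 gives 2025-08-29.
Adding +9 months to 2025-08-29 gives 2026-05-29.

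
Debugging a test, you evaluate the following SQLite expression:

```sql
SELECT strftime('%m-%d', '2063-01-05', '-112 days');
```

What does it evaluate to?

First apply '-112 days': 2063-01-05 → 2062-09-15.
`%m-%d` extracts the month-day: 09-15.

09-15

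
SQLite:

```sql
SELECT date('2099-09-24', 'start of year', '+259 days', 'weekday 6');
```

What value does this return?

2099-09-19

`start of year` rewinds 2099-09-24 to 2099-01-01.
Applying '+259 days' to 2099-01-01: counting 259 days forward gives 2099-09-17.
`weekday 6` advances to the next Saturday; 2099-09-17 is a Thursday, so it moves forward to 2099-09-19.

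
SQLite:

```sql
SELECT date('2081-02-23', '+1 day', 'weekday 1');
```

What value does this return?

Advancing 1 more day within February lands on 2081-02-24.
`weekday 1` advances to the next Monday; 2081-02-24 is already a Monday, so it stays at 2081-02-24.

2081-02-24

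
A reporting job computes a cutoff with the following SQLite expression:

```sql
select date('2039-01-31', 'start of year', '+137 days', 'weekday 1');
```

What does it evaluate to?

`start of year` rewinds 2039-01-31 to 2039-01-01.
Applying '+137 days' to 2039-01-01: counting 137 days forward gives 2039-05-18.
`weekday 1` advances to the next Monday; 2039-05-18 is a Wednesday, so it moves forward to 2039-05-23.

2039-05-23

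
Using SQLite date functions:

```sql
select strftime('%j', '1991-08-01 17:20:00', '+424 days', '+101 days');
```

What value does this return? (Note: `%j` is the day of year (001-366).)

First apply '+424 days', '+101 days': 1991-08-01 17:20:00 → 1993-01-07 17:20:00.
Day-of-year for 1993-01-07: days since 1993-01-01 inclusive = 7, zero-padded to 007.

007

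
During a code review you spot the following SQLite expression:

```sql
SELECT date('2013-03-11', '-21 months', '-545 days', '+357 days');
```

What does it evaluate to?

Adding -21 months to 2013-03-11 gives 2011-06-11.
Applying '-545 days' to 2011-06-11: counting 545 days back gives 2009-12-13.
Applying '+357 days' to 2009-12-13: counting 357 days forward gives 2010-12-05.

2010-12-05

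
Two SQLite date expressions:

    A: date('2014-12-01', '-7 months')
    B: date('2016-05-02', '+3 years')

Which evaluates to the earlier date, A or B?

A = 2014-05-01.
B = 2019-05-02.
A is earlier.

A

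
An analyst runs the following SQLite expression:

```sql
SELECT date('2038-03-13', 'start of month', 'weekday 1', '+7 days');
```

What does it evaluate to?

2038-03-08

`start of month` rewinds 2038-03-13 to 2038-03-01.
`weekday 1` advances to the next Monday; 2038-03-01 is already a Monday, so it stays at 2038-03-01.
Advancing 7 more days within March lands on 2038-03-08.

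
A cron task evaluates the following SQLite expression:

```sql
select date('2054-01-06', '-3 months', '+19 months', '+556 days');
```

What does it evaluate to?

Adding -3 months to 2054-01-06 gives 2053-10-06.
Adding +19 months to 2053-10-06 gives 2055-05-06.
Applying '+556 days' to 2055-05-06: counting 556 days forward gives 2056-11-12.

2056-11-12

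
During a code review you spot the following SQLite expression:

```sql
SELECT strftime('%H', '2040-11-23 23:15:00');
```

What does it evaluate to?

23

`%H` extracts the 2-digit hour (00-23): 23.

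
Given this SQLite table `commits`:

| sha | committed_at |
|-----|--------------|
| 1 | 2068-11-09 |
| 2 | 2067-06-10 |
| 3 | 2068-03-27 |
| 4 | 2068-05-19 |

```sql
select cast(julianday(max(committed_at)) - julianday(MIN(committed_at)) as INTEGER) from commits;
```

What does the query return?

MIN = 2067-06-10, MAX = 2068-11-09.
20 days remain in June 2067 after the 10th (30 − 10).
Full months from July 2067 through October 2068 contribute their day counts.
Then 9 days into November 2068.
Total: 20 + 31 + 31 + 30 + 31 + 30 + 31 + 31 + 29 + 31 + 30 + 31 + 30 + 31 + 31 + 30 + 31 + 9 = 518.

518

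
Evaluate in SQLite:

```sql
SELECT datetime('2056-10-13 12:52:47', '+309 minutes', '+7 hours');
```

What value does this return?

309 minutes = 5h 9m; +309 minutes from 2056-10-13 12:52:47 is 2056-10-13 18:01:47.
+7 hours from 2056-10-13 18:01:47 is 2056-10-14 01:01:47 (crosses midnight).

2056-10-14 01:01:47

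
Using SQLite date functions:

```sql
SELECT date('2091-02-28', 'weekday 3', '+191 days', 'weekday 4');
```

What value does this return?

`weekday 3` advances to the next Wednesday; 2091-02-28 is already a Wednesday, so it stays at 2091-02-28.
Applying '+191 days' to 2091-02-28: counting 191 days forward gives 2091-09-07.
`weekday 4` advances to the next Thursday; 2091-09-07 is a Friday, so it moves forward to 2091-09-13.

2091-09-13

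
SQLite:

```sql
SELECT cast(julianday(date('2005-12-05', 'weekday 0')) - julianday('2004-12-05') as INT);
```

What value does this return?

`weekday 0` advances to the next Sunday; 2005-12-05 is a Monday, so it moves forward to 2005-12-11.
26 days remain in December 2004 after the 5th (31 − 5).
Full months from January 2005 through November 2005 contribute their day counts.
Then 11 days into December 2005.
Total: 26 + 31 + 28 + 31 + 30 + 31 + 30 + 31 + 31 + 30 + 31 + 30 + 11 = 371.

371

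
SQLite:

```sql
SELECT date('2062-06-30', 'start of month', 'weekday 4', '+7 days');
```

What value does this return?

`start of month` rewinds 2062-06-30 to 2062-06-01.
`weekday 4` advances to the next Thursday; 2062-06-01 is already a Thursday, so it stays at 2062-06-01.
Advancing 7 more days within June lands on 2062-06-08.

2062-06-08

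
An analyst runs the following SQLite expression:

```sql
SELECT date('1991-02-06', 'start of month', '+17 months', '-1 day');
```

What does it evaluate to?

`start of month` rewinds 1991-02-06 to 1991-02-01.
Adding +17 months to 1991-02-01 gives 1992-07-01.
Going back 1 day from 1992-07-01 reaches 1992-06-30 (last day of June, 30 days).

1992-06-30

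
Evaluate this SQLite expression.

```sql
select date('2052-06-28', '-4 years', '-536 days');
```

2047-01-09

Adding -4 years to 2052-06-28 gives 2048-06-28.
Applying '-536 days' to 2048-06-28: counting 536 days back gives 2047-01-09.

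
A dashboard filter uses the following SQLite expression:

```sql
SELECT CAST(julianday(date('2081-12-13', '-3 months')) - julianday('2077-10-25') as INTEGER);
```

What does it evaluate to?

Adding -3 months to 2081-12-13 gives 2081-09-13.
6 days remain in October 2077 after the 25th (31 − 25).
Full months from November 2077 through August 2081 contribute their day counts.
Then 13 days into September 2081.
Total: 6 + 30 + 31 + 31 + 28 + 31 + 30 + 31 + 30 + 31 + 31 + 30 + 31 + 30 + 31 + 31 + 28 + 31 + 30 + 31 + 30 + 31 + 31 + 30 + 31 + 30 + 31 + 31 + 29 + 31 + 30 + 31 + 30 + 31 + 31 + 30 + 31 + 30 + 31 + 31 + 28 + 31 + 30 + 31 + 30 + 31 + 31 + 13 = 1419.

1419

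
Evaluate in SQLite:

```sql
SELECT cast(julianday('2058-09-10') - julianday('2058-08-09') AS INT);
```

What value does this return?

22 days remain in August 2058 after the 9th (31 − 9).
Then 10 days into September 2058.
Total: 22 + 10 = 32.

32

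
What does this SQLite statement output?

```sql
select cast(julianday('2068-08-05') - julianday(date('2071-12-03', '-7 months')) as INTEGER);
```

Adding -7 months to 2071-12-03 gives 2071-05-03.
26 days remain in August 2068 after the 5th (31 − 5).
Full months from September 2068 through April 2071 contribute their day counts.
Then 3 days into May 2071.
Total: 26 + 30 + 31 + 30 + 31 + 31 + 28 + 31 + 30 + 31 + 30 + 31 + 31 + 30 + 31 + 30 + 31 + 31 + 28 + 31 + 30 + 31 + 30 + 31 + 31 + 30 + 31 + 30 + 31 + 31 + 28 + 31 + 30 + 3 = 1001.
The subtraction is earlier − later, so the result is −1001 → -1001.

-1001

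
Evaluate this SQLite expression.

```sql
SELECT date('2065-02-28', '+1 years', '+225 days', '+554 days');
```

2068-04-17

Adding +1 year to 2065-02-28 gives 2066-02-28.
Applying '+225 days' to 2066-02-28: counting 225 days forward gives 2066-10-11.
Applying '+554 days' to 2066-10-11: counting 554 days forward gives 2068-04-17.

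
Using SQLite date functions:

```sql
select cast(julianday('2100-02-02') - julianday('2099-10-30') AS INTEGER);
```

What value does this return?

95

1 day remains in October 2099 after the 30th (31 − 30).
November 2099: 30 days.
December 2099: 31 days.
January 2100: 31 days.
Then 2 days into February 2100.
Total: 1 + 30 + 31 + 31 + 2 = 95.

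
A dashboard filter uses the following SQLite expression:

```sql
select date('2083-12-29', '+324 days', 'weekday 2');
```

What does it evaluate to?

Applying '+324 days' to 2083-12-29: counting 324 days forward gives 2084-11-17.
`weekday 2` advances to the next Tuesday; 2084-11-17 is a Friday, so it moves forward to 2084-11-21.

2084-11-21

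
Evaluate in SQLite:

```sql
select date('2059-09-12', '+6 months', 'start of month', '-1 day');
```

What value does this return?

2060-02-29

Adding +6 months to 2059-09-12 gives 2060-03-12.
`start of month` rewinds 2060-03-12 to 2060-03-01.
Going back 1 day from 2060-03-01 reaches 2060-02-29 (last day of February, 29 days).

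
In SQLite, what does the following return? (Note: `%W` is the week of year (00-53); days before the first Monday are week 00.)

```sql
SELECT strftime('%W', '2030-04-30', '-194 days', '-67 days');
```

First apply '-194 days', '-67 days': 2030-04-30 → 2029-08-12.
2029-08-12 is a Sunday. SQLite's %W counts Mondays since the year started; the result is 32.

32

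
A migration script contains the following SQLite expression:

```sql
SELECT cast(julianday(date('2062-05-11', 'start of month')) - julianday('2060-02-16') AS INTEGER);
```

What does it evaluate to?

805

`start of month` rewinds 2062-05-11 to 2062-05-01.
13 days remain in February 2060 after the 16th (29 − 16).
Full months from March 2060 through April 2062 contribute their day counts.
Then 1 day into May 2062.
Total: 13 + 31 + 30 + 31 + 30 + 31 + 31 + 30 + 31 + 30 + 31 + 31 + 28 + 31 + 30 + 31 + 30 + 31 + 31 + 30 + 31 + 30 + 31 + 31 + 28 + 31 + 30 + 1 = 805.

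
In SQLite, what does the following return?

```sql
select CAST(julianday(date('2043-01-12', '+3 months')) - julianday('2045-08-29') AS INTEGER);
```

-870

Adding +3 months to 2043-01-12 gives 2043-04-12.
18 days remain in April 2043 after the 12th (30 − 12).
Full months from May 2043 through July 2045 contribute their day counts.
Then 29 days into August 2045.
Total: 18 + 31 + 30 + 31 + 31 + 30 + 31 + 30 + 31 + 31 + 29 + 31 + 30 + 31 + 30 + 31 + 31 + 30 + 31 + 30 + 31 + 31 + 28 + 31 + 30 + 31 + 30 + 31 + 29 = 870.
The subtraction is earlier − later, so the result is −870 → -870.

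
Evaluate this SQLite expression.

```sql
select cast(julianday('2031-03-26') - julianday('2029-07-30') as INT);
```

604

1 day remains in July 2029 after the 30th (31 − 30).
Full months from August 2029 through February 2031 contribute their day counts.
Then 26 days into March 2031.
Total: 1 + 31 + 30 + 31 + 30 + 31 + 31 + 28 + 31 + 30 + 31 + 30 + 31 + 31 + 30 + 31 + 30 + 31 + 31 + 28 + 26 = 604.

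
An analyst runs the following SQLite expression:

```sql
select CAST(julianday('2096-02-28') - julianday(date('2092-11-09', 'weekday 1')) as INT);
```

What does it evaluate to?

`weekday 1` advances to the next Monday; 2092-11-09 is a Sunday, so it moves forward to 2092-11-10.
20 days remain in November 2092 after the 10th (30 − 10).
Full months from December 2092 through January 2096 contribute their day counts.
Then 28 days into February 2096.
Total: 20 + 31 + 31 + 28 + 31 + 30 + 31 + 30 + 31 + 31 + 30 + 31 + 30 + 31 + 31 + 28 + 31 + 30 + 31 + 30 + 31 + 31 + 30 + 31 + 30 + 31 + 31 + 28 + 31 + 30 + 31 + 30 + 31 + 31 + 30 + 31 + 30 + 31 + 31 + 28 = 1205.

1205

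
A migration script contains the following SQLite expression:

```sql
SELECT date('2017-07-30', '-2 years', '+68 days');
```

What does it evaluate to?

2015-10-06

Adding -2 years to 2017-07-30 gives 2015-07-30.
Applying '+68 days' to 2015-07-30: counting 68 days forward gives 2015-10-06.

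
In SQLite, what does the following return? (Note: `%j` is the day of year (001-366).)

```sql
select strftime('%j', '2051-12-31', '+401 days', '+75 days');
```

First apply '+401 days', '+75 days': 2051-12-31 → 2053-04-20.
Day-of-year for 2053-04-20: days since 2053-01-01 inclusive = 110, zero-padded to 110.

110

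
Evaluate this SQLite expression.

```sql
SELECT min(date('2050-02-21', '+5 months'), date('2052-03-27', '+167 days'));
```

date('2050-02-21', '+5 months') → 2050-07-21.
date('2052-03-27', '+167 days') → 2052-09-10.
Earlier of the two is 2050-07-21.

2050-07-21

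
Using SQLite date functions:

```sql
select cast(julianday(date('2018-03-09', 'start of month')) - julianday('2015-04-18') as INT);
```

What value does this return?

1048

`start of month` rewinds 2018-03-09 to 2018-03-01.
12 days remain in April 2015 after the 18th (30 − 18).
Full months from May 2015 through February 2018 contribute their day counts.
Then 1 day into March 2018.
Total: 12 + 31 + 30 + 31 + 31 + 30 + 31 + 30 + 31 + 31 + 29 + 31 + 30 + 31 + 30 + 31 + 31 + 30 + 31 + 30 + 31 + 31 + 28 + 31 + 30 + 31 + 30 + 31 + 31 + 30 + 31 + 30 + 31 + 31 + 28 + 1 = 1048.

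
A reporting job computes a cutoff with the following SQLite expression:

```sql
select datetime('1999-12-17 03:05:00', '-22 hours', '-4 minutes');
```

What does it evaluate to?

-22 hours from 1999-12-17 03:05:00 is 1999-12-16 05:05:00 (crosses midnight).
-4 minutes from 1999-12-16 05:05:00 is 1999-12-16 05:01:00.

1999-12-16 05:01:00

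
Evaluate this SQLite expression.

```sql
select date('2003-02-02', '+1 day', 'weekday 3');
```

Advancing 1 more day within February lands on 2003-02-03.
`weekday 3` advances to the next Wednesday; 2003-02-03 is a Monday, so it moves forward to 2003-02-05.

2003-02-05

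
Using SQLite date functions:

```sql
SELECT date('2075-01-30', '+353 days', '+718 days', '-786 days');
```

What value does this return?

2075-11-11

Applying '+353 days' to 2075-01-30: counting 353 days forward gives 2076-01-18.
Applying '+718 days' to 2076-01-18: counting 718 days forward gives 2078-01-05.
Applying '-786 days' to 2078-01-05: counting 786 days back gives 2075-11-11.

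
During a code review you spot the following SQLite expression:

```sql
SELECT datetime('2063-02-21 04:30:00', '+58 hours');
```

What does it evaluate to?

+58 hours from 2063-02-21 04:30:00 is 2063-02-23 14:30:00 (crosses midnight).

2063-02-23 14:30:00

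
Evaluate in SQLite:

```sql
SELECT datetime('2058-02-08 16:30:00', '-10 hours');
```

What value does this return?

-10 hours from 2058-02-08 16:30:00 is 2058-02-08 06:30:00.

2058-02-08 06:30:00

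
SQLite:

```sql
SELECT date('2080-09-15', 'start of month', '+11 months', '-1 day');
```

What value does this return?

`start of month` rewinds 2080-09-15 to 2080-09-01.
Adding +11 months to 2080-09-01 gives 2081-08-01.
Going back 1 day from 2081-08-01 reaches 2081-07-31 (last day of July, 31 days).

2081-07-31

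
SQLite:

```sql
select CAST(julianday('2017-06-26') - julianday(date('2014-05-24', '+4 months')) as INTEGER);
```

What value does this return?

Adding +4 months to 2014-05-24 gives 2014-09-24.
6 days remain in September 2014 after the 24th (30 − 24).
Full months from October 2014 through May 2017 contribute their day counts.
Then 26 days into June 2017.
Total: 6 + 31 + 30 + 31 + 31 + 28 + 31 + 30 + 31 + 30 + 31 + 31 + 30 + 31 + 30 + 31 + 31 + 29 + 31 + 30 + 31 + 30 + 31 + 31 + 30 + 31 + 30 + 31 + 31 + 28 + 31 + 30 + 31 + 26 = 1006.

1006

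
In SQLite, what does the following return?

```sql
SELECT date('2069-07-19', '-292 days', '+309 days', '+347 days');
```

Applying '-292 days' to 2069-07-19: counting 292 days back gives 2068-09-30.
Applying '+309 days' to 2068-09-30: counting 309 days forward gives 2069-08-05.
Applying '+347 days' to 2069-08-05: counting 347 days forward gives 2070-07-18.

2070-07-18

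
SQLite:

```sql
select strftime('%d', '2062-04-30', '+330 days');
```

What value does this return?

26

First apply '+330 days': 2062-04-30 → 2063-03-26.
`%d` extracts the 2-digit day of month: 26.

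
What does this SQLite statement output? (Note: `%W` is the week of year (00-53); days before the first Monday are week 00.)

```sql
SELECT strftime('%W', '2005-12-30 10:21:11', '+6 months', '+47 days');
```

First apply '+6 months', '+47 days': 2005-12-30 10:21:11 → 2006-08-16 10:21:11.
2006-08-16 is a Wednesday. SQLite's %W counts Mondays since the year started; the result is 33.

33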